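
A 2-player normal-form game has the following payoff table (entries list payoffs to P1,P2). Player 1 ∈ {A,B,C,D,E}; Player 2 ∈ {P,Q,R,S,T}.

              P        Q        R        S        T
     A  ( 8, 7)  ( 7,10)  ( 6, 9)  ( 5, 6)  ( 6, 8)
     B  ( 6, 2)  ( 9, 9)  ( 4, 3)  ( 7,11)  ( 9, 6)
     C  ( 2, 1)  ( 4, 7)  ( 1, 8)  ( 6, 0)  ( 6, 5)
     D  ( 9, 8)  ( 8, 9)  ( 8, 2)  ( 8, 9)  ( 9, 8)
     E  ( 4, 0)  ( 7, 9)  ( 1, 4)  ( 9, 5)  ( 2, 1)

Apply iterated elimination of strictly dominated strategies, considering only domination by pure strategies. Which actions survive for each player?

P1 drop A (D beats it: P:9>8 Q:8>7 R:8>6 S:8>5 T:9>6)
P1 drop C (B beats it: P:6>2 Q:9>4 R:4>1 S:7>6 T:9>6)
P2 drop P (Q beats it: B:9>2 D:9>8 E:9>0)
P2 drop R (Q beats it: B:9>3 D:9>2 E:9>4)
P2 drop T (Q beats it: B:9>6 D:9>8 E:9>1)
P1→{B,D,E} P2→{Q,S}

Survivors P1:{B,D,E} P2:{Q,S}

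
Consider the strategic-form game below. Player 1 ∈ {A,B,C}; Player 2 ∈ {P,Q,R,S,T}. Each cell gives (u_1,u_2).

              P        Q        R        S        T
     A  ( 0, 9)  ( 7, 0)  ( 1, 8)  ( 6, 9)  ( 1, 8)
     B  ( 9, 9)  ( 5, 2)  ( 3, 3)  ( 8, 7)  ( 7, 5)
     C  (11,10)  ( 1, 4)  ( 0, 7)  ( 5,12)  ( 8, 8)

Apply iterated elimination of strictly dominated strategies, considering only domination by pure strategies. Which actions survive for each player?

Survivors P1:{B,C} P2:{P,S}

P2 drop Q (P beats it: A:9>0 B:9>2 C:10>4)
P1 drop A (B beats it: P:9>0 R:3>1 S:8>6 T:7>1)
P2 drop R (P beats it: B:9>3 C:10>7)
P2 drop T (P beats it: B:9>5 C:10>8)
P1→{B,C} P2→{P,S}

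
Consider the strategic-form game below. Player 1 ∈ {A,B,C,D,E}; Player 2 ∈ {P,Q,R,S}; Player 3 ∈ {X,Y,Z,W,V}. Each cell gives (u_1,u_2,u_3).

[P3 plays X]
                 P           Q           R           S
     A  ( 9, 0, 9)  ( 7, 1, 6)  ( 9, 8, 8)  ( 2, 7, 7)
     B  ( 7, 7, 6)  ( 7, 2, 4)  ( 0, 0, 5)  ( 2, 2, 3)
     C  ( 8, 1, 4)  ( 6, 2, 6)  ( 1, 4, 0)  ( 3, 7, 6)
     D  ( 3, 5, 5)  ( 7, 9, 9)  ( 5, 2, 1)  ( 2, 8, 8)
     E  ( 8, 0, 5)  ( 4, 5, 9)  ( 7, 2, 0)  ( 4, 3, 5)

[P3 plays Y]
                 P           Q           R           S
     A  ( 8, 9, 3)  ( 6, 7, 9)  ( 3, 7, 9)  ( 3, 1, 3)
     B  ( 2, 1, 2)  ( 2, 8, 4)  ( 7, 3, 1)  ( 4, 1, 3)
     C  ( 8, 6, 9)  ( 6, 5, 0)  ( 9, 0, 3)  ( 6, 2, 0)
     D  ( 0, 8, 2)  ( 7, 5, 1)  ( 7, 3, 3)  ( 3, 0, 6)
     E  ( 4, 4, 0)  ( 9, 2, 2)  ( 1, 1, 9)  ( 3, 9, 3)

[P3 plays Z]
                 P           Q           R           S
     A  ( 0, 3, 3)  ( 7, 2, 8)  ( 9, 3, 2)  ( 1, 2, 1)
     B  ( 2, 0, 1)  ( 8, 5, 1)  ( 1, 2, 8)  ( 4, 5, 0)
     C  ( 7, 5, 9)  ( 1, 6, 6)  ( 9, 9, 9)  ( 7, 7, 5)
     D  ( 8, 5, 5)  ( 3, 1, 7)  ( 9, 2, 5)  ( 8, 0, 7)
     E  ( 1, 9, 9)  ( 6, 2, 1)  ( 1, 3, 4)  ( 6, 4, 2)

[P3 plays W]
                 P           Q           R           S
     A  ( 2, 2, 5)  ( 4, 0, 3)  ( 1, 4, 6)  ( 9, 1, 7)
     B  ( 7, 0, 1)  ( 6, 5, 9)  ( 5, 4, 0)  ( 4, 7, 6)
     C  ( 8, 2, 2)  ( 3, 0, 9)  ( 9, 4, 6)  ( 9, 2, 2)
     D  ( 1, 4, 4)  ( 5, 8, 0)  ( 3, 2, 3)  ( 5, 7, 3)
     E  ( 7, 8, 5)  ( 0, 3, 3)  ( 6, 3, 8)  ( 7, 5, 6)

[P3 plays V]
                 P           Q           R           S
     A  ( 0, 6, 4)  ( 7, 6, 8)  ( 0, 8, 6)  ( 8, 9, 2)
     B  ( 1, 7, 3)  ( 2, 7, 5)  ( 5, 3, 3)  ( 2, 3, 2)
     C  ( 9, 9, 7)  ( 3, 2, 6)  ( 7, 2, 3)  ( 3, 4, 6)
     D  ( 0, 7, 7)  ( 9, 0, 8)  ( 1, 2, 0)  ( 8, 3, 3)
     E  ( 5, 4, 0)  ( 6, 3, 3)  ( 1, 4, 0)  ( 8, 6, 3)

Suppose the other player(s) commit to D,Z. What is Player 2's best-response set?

u_2(P vs D,Z) = 5
u_2(Q vs D,Z) = 1
u_2(R vs D,Z) = 2
u_2(S vs D,Z) = 0
max payoff 5 at {P}

BR_2 = {P}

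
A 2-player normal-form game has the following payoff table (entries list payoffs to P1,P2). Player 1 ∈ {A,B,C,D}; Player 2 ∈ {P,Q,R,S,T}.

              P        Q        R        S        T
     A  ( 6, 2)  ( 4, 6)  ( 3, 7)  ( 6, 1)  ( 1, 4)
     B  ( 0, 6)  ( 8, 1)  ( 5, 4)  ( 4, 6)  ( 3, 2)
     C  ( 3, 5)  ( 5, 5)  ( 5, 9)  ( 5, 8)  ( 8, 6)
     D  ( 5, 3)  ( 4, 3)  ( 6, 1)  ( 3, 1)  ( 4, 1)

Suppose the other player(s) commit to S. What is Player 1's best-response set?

u_1(A vs S) = 6
u_1(B vs S) = 4
u_1(C vs S) = 5
u_1(D vs S) = 3
max payoff 6 at {A}

P1 best: {A}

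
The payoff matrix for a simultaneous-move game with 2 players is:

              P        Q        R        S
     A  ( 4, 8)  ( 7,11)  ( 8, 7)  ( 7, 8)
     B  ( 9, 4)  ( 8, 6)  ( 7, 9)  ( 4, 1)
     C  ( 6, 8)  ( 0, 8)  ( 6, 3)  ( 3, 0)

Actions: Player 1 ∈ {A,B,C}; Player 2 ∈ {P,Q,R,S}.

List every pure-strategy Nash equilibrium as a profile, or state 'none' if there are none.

No pure NE.

(A,P): not NE [P1→B gives 9>4; P2→Q gives 11>8]
(A,Q): not NE [P1→B gives 8>7]
(A,R): not NE [P2→Q gives 11>7]
(A,S): not NE [P2→Q gives 11>8]
(B,P): not NE [P2→R gives 9>4]
(B,Q): not NE [P2→R gives 9>6]
(B,R): not NE [P1→A gives 8>7]
(B,S): not NE [P1→A gives 7>4; P2→R gives 9>1]
(C,P): not NE [P1→B gives 9>6]
(C,Q): not NE [P1→B gives 8>0]
(C,R): not NE [P1→A gives 8>6; P2→Q gives 8>3]
(C,S): not NE [P1→A gives 7>3; P2→Q gives 8>0]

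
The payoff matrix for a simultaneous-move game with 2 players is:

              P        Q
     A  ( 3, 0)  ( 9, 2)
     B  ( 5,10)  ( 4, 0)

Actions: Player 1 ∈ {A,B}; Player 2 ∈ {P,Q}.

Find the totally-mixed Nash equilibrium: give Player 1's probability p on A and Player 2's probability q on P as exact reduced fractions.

P1 indiff ⇒ q·3+(1-q)·9 = q·5+(1-q)·4 ⇒ q(-2) = (1-q)(-5) ⇒ q = 5/7
P2 indiff ⇒ p·0+(1-p)·10 = p·2+(1-p)·0 ⇒ p(-2) = (1-p)(-10) ⇒ p = 5/6

p=5/6, q=5/7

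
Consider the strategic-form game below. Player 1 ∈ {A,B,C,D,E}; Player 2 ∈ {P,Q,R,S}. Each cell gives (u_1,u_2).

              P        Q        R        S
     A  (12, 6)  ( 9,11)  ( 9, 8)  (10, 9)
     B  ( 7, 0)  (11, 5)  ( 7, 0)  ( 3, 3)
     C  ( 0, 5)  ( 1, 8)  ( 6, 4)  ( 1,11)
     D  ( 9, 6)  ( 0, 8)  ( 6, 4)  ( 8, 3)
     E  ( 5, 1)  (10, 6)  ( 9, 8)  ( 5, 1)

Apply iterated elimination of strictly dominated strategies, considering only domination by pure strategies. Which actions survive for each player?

P1 drop C (A beats it: P:12>0 Q:9>1 R:9>6 S:10>1)
P1 drop D (A beats it: P:12>9 Q:9>0 R:9>6 S:10>8)
P2 drop P (Q beats it: A:11>6 B:5>0 E:6>1)
P2 drop S (Q beats it: A:11>9 B:5>3 E:6>1)
P1→{A,B,E} P2→{Q,R}

IESDS → P1:{A,B,E} P2:{Q,R}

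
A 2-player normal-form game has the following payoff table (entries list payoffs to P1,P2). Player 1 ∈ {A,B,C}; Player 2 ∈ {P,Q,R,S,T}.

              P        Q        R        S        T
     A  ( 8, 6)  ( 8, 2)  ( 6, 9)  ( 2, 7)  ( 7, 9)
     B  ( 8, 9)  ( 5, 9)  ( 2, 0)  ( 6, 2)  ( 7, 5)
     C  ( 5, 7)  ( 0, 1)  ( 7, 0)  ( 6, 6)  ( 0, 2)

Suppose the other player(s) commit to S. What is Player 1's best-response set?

u_1(A vs S) = 2
u_1(B vs S) = 6
u_1(C vs S) = 6
max payoff 6 at {B,C}

argmax u_1 = {B,C}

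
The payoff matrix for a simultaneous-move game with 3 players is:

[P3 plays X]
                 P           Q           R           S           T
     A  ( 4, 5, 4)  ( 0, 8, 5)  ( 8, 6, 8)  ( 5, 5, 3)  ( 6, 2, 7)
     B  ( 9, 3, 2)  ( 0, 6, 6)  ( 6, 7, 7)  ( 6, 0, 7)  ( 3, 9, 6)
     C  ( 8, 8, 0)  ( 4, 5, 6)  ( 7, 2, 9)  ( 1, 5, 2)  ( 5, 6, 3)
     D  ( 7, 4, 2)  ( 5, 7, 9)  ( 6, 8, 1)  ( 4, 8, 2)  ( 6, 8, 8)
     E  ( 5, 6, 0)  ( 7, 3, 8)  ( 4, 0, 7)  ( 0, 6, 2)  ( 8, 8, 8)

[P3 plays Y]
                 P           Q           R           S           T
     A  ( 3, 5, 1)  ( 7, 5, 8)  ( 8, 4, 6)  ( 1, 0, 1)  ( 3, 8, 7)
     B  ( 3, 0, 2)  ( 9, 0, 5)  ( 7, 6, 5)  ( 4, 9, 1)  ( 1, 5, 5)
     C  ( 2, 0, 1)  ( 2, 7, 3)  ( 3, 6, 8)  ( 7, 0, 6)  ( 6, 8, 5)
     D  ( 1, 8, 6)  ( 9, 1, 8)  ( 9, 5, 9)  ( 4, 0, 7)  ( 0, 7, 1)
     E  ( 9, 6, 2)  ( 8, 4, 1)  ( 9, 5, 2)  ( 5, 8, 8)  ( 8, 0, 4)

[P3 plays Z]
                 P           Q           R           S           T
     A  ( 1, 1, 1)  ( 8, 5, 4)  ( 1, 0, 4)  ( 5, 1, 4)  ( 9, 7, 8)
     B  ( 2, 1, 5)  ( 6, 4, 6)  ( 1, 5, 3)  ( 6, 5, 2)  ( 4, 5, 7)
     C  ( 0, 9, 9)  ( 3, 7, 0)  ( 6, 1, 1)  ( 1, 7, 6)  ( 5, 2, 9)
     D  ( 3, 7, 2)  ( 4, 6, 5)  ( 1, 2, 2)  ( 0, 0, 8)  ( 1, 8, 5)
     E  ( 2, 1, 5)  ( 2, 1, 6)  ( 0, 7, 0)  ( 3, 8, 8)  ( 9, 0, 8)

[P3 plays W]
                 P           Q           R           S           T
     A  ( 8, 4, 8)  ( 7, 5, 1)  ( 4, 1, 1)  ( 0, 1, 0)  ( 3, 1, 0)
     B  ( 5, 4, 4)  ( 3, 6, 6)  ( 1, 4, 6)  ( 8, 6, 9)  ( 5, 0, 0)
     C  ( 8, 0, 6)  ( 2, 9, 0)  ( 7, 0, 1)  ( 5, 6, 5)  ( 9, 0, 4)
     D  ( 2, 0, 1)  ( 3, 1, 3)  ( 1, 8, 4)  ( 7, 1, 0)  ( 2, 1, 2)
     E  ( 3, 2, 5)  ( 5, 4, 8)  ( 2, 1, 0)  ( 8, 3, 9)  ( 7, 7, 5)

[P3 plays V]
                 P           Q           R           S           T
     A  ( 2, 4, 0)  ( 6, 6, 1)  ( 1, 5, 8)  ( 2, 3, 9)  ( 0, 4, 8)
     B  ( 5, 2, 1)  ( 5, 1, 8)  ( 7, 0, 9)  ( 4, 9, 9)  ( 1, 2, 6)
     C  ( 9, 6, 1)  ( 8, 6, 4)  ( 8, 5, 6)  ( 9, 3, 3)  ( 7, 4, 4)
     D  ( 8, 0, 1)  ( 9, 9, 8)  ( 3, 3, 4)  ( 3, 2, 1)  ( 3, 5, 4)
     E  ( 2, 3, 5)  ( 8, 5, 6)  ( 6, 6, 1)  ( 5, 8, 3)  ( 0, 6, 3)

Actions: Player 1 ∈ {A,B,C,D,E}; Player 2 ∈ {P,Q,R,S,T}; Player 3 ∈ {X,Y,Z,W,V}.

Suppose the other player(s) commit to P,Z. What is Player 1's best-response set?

u_1(A vs P,Z) = 1
u_1(B vs P,Z) = 2
u_1(C vs P,Z) = 0
u_1(D vs P,Z) = 3
u_1(E vs P,Z) = 2
max payoff 3 at {D}

argmax u_1 = {D}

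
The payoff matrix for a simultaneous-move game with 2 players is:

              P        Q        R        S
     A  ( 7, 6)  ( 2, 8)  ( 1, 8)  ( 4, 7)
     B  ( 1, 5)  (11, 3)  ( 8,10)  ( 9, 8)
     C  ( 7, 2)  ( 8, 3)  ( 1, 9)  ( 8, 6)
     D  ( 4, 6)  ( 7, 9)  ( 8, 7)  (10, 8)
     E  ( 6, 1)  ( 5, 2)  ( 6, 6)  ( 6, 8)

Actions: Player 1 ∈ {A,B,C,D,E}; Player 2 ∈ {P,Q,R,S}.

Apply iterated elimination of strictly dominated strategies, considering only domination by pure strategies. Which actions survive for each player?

P2 drop P (R beats it: A:8>6 B:10>5 C:9>2 D:7>6 E:6>1)
P1 drop A (B beats it: Q:11>2 R:8>1 S:9>4)
P1 drop C (B beats it: Q:11>8 R:8>1 S:9>8)
P1 drop E (B beats it: Q:11>5 R:8>6 S:9>6)
P1→{B,D} P2→{Q,R,S}

IESDS → P1:{B,D} P2:{Q,R,S}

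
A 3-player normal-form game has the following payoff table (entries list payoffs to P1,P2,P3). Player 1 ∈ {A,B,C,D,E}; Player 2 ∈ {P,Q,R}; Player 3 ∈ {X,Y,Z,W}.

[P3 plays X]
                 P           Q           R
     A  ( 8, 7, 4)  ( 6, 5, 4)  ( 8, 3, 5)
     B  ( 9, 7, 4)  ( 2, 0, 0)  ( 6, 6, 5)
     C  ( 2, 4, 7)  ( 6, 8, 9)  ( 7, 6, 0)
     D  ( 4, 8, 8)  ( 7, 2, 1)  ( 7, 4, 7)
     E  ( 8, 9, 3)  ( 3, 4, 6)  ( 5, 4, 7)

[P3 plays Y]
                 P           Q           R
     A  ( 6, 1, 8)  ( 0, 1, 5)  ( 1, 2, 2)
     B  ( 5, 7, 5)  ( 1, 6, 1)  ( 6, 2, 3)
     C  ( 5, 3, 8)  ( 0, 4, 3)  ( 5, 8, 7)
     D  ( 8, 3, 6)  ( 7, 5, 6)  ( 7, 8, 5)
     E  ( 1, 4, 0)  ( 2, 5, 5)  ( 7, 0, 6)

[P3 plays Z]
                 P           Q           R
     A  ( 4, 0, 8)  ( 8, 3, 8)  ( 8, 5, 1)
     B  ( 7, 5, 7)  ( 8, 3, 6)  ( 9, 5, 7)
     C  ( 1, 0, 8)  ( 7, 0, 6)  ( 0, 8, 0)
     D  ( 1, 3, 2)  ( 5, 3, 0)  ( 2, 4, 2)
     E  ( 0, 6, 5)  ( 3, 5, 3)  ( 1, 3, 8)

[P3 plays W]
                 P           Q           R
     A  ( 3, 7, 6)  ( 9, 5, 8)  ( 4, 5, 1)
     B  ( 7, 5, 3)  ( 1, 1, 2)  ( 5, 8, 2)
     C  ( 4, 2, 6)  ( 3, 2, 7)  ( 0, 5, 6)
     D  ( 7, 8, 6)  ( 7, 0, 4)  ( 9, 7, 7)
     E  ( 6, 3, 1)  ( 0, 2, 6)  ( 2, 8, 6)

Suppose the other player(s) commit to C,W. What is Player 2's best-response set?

BR_2 = {R}

u_2(P vs C,W) = 2
u_2(Q vs C,W) = 2
u_2(R vs C,W) = 5
max payoff 5 at {R}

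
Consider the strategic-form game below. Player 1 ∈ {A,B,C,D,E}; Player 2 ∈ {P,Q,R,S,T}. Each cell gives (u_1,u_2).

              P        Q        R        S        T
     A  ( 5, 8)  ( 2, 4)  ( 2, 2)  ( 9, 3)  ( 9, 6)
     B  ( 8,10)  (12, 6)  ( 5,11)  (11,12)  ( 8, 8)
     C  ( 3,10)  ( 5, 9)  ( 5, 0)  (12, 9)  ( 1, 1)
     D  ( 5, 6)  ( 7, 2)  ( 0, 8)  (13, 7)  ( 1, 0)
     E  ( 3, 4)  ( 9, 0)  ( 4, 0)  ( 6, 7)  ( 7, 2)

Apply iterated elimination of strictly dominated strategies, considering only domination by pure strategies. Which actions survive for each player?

P1 drop E (B beats it: P:8>3 Q:12>9 R:5>4 S:11>6 T:8>7)
P2 drop Q (P beats it: A:8>4 B:10>6 C:10>9 D:6>2)
P2 drop T (P beats it: A:8>6 B:10>8 C:10>1 D:6>0)
P1 drop A (B beats it: P:8>5 R:5>2 S:11>9)
P1→{B,C,D} P2→{P,R,S}

Survivors P1:{B,C,D} P2:{P,R,S}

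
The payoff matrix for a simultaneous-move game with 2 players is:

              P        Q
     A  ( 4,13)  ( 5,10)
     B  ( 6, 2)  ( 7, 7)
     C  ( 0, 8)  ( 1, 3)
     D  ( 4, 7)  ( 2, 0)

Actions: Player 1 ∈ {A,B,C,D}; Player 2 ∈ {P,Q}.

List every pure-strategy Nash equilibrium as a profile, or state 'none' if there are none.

(A,P): not NE [P1→B gives 6>4]
(A,Q): not NE [P1→B gives 7>5; P2→P gives 13>10]
(B,P): not NE [P2→Q gives 7>2]
(B,Q): NE
(C,P): not NE [P1→B gives 6>0]
(C,Q): not NE [P1→B gives 7>1; P2→P gives 8>3]
(D,P): not NE [P1→B gives 6>4]
(D,Q): not NE [P1→B gives 7>2; P2→P gives 7>0]

PSNE = {(B,Q)}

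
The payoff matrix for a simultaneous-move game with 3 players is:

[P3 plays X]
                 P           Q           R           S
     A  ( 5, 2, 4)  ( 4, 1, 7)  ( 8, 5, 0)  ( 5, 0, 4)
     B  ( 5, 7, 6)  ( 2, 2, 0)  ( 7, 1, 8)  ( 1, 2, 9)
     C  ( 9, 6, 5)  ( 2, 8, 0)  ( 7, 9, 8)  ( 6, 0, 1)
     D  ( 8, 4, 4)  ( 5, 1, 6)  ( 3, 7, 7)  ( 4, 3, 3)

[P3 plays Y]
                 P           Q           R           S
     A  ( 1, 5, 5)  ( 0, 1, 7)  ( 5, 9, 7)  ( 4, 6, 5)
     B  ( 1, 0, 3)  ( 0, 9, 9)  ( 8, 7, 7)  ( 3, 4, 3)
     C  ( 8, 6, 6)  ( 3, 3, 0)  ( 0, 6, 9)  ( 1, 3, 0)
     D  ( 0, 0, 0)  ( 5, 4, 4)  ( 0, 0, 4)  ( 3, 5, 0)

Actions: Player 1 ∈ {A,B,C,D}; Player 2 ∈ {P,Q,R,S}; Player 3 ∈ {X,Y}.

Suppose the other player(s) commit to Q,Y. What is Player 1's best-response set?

u_1(A vs Q,Y) = 0
u_1(B vs Q,Y) = 0
u_1(C vs Q,Y) = 3
u_1(D vs Q,Y) = 5
max payoff 5 at {D}

argmax u_1 = {D}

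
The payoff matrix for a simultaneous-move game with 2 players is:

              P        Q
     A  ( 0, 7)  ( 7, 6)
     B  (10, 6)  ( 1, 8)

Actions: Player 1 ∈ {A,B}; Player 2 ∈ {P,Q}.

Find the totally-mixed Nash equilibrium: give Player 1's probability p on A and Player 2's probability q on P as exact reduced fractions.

P1 indiff ⇒ q·0+(1-q)·7 = q·10+(1-q)·1 ⇒ q(-10) = (1-q)(-6) ⇒ q = 3/8
P2 indiff ⇒ p·7+(1-p)·6 = p·6+(1-p)·8 ⇒ p(1) = (1-p)(2) ⇒ p = 2/3

P1 mixes 2/3 on A; P2 mixes 3/8 on P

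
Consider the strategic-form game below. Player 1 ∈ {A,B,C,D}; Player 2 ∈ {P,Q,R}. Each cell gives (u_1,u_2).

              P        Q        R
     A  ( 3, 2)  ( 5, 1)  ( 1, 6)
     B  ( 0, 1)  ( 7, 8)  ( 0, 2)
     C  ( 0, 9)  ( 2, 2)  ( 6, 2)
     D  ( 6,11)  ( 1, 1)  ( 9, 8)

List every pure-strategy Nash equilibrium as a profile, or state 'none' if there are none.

NE set: (B,Q), (D,P)

(A,P): not NE [P1→D gives 6>3; P2→R gives 6>2]
(A,Q): not NE [P1→B gives 7>5; P2→R gives 6>1]
(A,R): not NE [P1→D gives 9>1]
(B,P): not NE [P1→D gives 6>0; P2→Q gives 8>1]
(B,Q): NE
(B,R): not NE [P1→D gives 9>0; P2→Q gives 8>2]
(C,P): not NE [P1→D gives 6>0]
(C,Q): not NE [P1→B gives 7>2; P2→P gives 9>2]
(C,R): not NE [P1→D gives 9>6; P2→P gives 9>2]
(D,P): NE
(D,Q): not NE [P1→B gives 7>1; P2→P gives 11>1]
(D,R): not NE [P2→P gives 11>8]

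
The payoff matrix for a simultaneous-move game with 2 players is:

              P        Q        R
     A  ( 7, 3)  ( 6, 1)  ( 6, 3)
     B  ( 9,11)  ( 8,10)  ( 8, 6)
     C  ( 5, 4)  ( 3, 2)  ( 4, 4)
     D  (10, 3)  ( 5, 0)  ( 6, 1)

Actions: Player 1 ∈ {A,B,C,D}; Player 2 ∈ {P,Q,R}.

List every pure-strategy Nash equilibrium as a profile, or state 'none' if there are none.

Nash profiles: (D,P)

(A,P): not NE [P1→D gives 10>7]
(A,Q): not NE [P1→B gives 8>6; P2→R gives 3>1]
(A,R): not NE [P1→B gives 8>6]
(B,P): not NE [P1→D gives 10>9]
(B,Q): not NE [P2→P gives 11>10]
(B,R): not NE [P2→P gives 11>6]
(C,P): not NE [P1→D gives 10>5]
(C,Q): not NE [P1→B gives 8>3; P2→R gives 4>2]
(C,R): not NE [P1→B gives 8>4]
(D,P): NE
(D,Q): not NE [P1→B gives 8>5; P2→P gives 3>0]
(D,R): not NE [P1→B gives 8>6; P2→P gives 3>1]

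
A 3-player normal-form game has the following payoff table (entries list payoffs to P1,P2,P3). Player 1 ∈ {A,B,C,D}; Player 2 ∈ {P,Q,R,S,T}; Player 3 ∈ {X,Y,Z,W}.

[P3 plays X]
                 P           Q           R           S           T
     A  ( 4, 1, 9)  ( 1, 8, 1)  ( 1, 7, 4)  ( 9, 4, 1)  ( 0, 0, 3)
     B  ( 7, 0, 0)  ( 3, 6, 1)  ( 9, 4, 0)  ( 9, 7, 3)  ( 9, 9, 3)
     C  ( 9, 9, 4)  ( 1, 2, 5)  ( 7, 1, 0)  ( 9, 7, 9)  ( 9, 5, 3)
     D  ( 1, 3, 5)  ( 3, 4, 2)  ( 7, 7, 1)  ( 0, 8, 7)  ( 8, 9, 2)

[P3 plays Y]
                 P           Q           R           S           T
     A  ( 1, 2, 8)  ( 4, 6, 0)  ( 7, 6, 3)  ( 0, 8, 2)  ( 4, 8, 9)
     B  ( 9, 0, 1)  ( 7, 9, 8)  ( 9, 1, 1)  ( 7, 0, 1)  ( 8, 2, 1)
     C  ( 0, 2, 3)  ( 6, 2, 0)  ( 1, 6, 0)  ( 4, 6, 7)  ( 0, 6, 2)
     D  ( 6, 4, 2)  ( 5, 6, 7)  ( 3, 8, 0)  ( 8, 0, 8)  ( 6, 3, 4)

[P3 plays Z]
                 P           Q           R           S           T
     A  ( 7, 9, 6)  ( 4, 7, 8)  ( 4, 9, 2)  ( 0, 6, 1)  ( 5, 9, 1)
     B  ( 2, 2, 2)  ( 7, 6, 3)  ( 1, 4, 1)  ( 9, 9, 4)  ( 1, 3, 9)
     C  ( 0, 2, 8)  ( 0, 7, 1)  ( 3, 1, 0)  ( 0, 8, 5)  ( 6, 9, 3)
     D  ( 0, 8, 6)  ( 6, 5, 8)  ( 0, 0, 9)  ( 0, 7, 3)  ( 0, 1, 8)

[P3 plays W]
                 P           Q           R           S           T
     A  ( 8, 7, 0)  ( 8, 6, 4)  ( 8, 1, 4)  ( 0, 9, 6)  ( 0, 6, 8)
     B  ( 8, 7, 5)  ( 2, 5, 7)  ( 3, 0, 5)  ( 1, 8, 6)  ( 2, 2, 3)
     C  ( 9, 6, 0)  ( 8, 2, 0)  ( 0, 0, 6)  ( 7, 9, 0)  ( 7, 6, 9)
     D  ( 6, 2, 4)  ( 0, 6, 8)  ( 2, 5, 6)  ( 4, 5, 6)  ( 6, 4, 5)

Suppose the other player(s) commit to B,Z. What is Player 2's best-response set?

u_2(P vs B,Z) = 2
u_2(Q vs B,Z) = 6
u_2(R vs B,Z) = 4
u_2(S vs B,Z) = 9
u_2(T vs B,Z) = 3
max payoff 9 at {S}

argmax u_2 = {S}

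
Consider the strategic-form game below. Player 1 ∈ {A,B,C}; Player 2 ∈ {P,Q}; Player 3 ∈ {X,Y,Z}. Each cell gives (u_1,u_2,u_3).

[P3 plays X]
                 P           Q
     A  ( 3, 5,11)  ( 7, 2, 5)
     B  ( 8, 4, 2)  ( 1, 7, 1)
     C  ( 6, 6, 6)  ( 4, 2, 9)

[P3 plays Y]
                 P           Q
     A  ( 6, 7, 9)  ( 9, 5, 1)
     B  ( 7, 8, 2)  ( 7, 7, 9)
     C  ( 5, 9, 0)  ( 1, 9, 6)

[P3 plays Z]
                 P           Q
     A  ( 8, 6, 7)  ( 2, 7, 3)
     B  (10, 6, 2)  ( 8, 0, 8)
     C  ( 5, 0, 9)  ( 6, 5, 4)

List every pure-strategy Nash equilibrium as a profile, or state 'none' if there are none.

(A,P,X): not NE [P1→B gives 8>3]
(A,P,Y): not NE [P1→B gives 7>6; P3→X gives 11>9]
(A,P,Z): not NE [P1→B gives 10>8; P2→Q gives 7>6; P3→X gives 11>7]
(A,Q,X): not NE [P2→P gives 5>2]
(A,Q,Y): not NE [P2→P gives 7>5; P3→X gives 5>1]
(A,Q,Z): not NE [P1→B gives 8>2; P3→X gives 5>3]
(B,P,X): not NE [P2→Q gives 7>4]
(B,P,Y): NE
(B,P,Z): NE
(B,Q,X): not NE [P1→A gives 7>1; P3→Y gives 9>1]
(B,Q,Y): not NE [P1→A gives 9>7; P2→P gives 8>7]
(B,Q,Z): not NE [P2→P gives 6>0; P3→Y gives 9>8]
(C,P,X): not NE [P1→B gives 8>6; P3→Z gives 9>6]
(C,P,Y): not NE [P1→B gives 7>5; P3→Z gives 9>0]
(C,P,Z): not NE [P1→B gives 10>5; P2→Q gives 5>0]
(C,Q,X): not NE [P1→A gives 7>4; P2→P gives 6>2]
(C,Q,Y): not NE [P1→A gives 9>1; P3→X gives 9>6]
(C,Q,Z): not NE [P1→B gives 8>6; P3→X gives 9>4]

PSNE = {(B,P,Y), (B,P,Z)}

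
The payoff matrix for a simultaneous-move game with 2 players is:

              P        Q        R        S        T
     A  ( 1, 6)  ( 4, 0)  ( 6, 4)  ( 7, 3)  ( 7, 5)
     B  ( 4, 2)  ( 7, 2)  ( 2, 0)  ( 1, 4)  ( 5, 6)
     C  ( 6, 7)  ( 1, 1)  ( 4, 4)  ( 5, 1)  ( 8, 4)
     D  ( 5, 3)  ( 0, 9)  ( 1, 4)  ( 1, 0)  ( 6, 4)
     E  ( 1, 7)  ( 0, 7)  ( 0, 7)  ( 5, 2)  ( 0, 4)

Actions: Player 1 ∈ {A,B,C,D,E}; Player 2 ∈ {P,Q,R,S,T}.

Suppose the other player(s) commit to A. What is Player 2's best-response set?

BR_2 = {P}

u_2(P vs A) = 6
u_2(Q vs A) = 0
u_2(R vs A) = 4
u_2(S vs A) = 3
u_2(T vs A) = 5
max payoff 6 at {P}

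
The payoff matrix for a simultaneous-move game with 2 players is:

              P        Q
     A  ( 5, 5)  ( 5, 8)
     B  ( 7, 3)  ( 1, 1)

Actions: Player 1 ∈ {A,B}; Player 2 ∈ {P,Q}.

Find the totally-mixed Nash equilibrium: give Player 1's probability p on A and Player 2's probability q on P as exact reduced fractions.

P1 indiff ⇒ q·5+(1-q)·5 = q·7+(1-q)·1 ⇒ q(-2) = (1-q)(-4) ⇒ q = 2/3
P2 indiff ⇒ p·5+(1-p)·3 = p·8+(1-p)·1 ⇒ p(-3) = (1-p)(-2) ⇒ p = 2/5

P1 mixes 2/5 on A; P2 mixes 2/3 on P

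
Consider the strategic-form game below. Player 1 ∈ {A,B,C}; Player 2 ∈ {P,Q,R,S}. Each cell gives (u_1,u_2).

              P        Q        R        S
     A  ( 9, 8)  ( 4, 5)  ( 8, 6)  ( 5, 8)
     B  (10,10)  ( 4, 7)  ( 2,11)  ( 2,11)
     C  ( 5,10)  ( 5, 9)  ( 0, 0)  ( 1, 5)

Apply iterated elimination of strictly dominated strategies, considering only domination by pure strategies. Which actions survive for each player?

P2 drop Q (P beats it: A:8>5 B:10>7 C:10>9)
P1 drop C (A beats it: P:9>5 R:8>0 S:5>1)
P1→{A,B} P2→{P,R,S}

Remaining: P1:{A,B} P2:{P,R,S}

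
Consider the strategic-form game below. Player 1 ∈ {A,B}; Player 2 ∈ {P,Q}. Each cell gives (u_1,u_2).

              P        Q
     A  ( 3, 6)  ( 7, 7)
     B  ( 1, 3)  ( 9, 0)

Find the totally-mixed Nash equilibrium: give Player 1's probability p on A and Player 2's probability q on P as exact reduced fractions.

p=3/4, q=1/2

P1 indiff ⇒ q·3+(1-q)·7 = q·1+(1-q)·9 ⇒ q(2) = (1-q)(2) ⇒ q = 1/2
P2 indiff ⇒ p·6+(1-p)·3 = p·7+(1-p)·0 ⇒ p(-1) = (1-p)(-3) ⇒ p = 3/4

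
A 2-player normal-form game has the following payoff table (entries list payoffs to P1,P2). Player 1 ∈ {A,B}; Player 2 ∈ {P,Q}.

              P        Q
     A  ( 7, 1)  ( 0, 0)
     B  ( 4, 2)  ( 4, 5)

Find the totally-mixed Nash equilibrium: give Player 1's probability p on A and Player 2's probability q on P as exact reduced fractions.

P1 indiff ⇒ q·7+(1-q)·0 = q·4+(1-q)·4 ⇒ q(3) = (1-q)(4) ⇒ q = 4/7
P2 indiff ⇒ p·1+(1-p)·2 = p·0+(1-p)·5 ⇒ p(1) = (1-p)(3) ⇒ p = 3/4

P1 mixes 3/4 on A; P2 mixes 4/7 on P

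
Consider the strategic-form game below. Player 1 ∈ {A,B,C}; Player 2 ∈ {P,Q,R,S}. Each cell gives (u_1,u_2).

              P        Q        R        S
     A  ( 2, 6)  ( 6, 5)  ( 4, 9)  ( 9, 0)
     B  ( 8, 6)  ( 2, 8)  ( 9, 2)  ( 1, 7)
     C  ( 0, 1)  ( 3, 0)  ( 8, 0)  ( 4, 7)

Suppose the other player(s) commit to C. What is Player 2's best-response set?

u_2(P vs C) = 1
u_2(Q vs C) = 0
u_2(R vs C) = 0
u_2(S vs C) = 7
max payoff 7 at {S}

BR_2 = {S}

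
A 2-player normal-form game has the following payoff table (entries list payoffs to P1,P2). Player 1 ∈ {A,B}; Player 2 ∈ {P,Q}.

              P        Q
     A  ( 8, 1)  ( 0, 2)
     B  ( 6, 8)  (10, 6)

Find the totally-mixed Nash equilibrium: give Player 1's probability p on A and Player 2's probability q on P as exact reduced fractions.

P1 mixes 2/3 on A; P2 mixes 5/6 on P

P1 indiff ⇒ q·8+(1-q)·0 = q·6+(1-q)·10 ⇒ q(2) = (1-q)(10) ⇒ q = 5/6
P2 indiff ⇒ p·1+(1-p)·8 = p·2+(1-p)·6 ⇒ p(-1) = (1-p)(-2) ⇒ p = 2/3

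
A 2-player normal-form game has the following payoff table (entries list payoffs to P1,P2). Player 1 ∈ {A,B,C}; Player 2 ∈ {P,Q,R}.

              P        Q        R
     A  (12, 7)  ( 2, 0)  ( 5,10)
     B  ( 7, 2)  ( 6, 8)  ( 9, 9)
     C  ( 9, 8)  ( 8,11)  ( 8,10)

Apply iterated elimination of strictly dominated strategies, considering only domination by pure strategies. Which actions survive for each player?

Remaining: P1:{B,C} P2:{Q,R}

P2 drop P (R beats it: A:10>7 B:9>2 C:10>8)
P1 drop A (B beats it: Q:6>2 R:9>5)
P1→{B,C} P2→{Q,R}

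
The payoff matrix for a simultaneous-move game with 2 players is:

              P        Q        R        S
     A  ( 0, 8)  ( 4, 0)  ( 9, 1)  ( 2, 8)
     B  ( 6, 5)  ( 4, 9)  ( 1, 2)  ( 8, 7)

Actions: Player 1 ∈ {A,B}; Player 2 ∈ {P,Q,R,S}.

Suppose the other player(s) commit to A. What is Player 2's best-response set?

u_2(P vs A) = 8
u_2(Q vs A) = 0
u_2(R vs A) = 1
u_2(S vs A) = 8
max payoff 8 at {P,S}

P2 best: {P,S}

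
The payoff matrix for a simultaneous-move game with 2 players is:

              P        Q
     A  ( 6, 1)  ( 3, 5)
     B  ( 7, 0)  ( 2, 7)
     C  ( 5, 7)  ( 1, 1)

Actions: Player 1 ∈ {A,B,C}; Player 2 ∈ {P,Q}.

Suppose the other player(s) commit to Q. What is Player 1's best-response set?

u_1(A vs Q) = 3
u_1(B vs Q) = 2
u_1(C vs Q) = 1
max payoff 3 at {A}

argmax u_1 = {A}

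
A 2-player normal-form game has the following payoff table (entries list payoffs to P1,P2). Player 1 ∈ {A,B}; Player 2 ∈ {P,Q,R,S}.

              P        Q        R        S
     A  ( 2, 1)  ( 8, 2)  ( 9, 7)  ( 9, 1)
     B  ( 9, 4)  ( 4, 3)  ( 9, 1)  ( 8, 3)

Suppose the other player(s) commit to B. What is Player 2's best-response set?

argmax u_2 = {P}

u_2(P vs B) = 4
u_2(Q vs B) = 3
u_2(R vs B) = 1
u_2(S vs B) = 3
max payoff 4 at {P}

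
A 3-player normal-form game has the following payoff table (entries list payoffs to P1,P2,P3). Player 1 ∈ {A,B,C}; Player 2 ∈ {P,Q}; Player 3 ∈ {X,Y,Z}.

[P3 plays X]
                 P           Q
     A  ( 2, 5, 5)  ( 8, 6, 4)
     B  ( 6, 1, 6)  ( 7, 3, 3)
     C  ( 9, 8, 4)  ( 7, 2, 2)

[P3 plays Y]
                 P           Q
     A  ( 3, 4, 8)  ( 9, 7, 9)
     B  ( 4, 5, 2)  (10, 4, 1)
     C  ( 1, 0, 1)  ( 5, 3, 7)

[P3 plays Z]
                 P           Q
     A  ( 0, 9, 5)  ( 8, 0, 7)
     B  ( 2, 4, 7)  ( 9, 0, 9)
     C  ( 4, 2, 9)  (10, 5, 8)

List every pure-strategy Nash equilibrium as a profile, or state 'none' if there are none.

(A,P,X): not NE [P1→C gives 9>2; P2→Q gives 6>5; P3→Y gives 8>5]
(A,P,Y): not NE [P1→B gives 4>3; P2→Q gives 7>4]
(A,P,Z): not NE [P1→C gives 4>0; P3→Y gives 8>5]
(A,Q,X): not NE [P3→Y gives 9>4]
(A,Q,Y): not NE [P1→B gives 10>9]
(A,Q,Z): not NE [P1→C gives 10>8; P2→P gives 9>0; P3→Y gives 9>7]
(B,P,X): not NE [P1→C gives 9>6; P2→Q gives 3>1; P3→Z gives 7>6]
(B,P,Y): not NE [P3→Z gives 7>2]
(B,P,Z): not NE [P1→C gives 4>2]
(B,Q,X): not NE [P1→A gives 8>7; P3→Z gives 9>3]
(B,Q,Y): not NE [P2→P gives 5>4; P3→Z gives 9>1]
(B,Q,Z): not NE [P1→C gives 10>9; P2→P gives 4>0]
(C,P,X): not NE [P3→Z gives 9>4]
(C,P,Y): not NE [P1→B gives 4>1; P2→Q gives 3>0; P3→Z gives 9>1]
(C,P,Z): not NE [P2→Q gives 5>2]
(C,Q,X): not NE [P1→A gives 8>7; P2→P gives 8>2; P3→Z gives 8>2]
(C,Q,Y): not NE [P1→B gives 10>5; P3→Z gives 8>7]
(C,Q,Z): NE

NE set: (C,Q,Z)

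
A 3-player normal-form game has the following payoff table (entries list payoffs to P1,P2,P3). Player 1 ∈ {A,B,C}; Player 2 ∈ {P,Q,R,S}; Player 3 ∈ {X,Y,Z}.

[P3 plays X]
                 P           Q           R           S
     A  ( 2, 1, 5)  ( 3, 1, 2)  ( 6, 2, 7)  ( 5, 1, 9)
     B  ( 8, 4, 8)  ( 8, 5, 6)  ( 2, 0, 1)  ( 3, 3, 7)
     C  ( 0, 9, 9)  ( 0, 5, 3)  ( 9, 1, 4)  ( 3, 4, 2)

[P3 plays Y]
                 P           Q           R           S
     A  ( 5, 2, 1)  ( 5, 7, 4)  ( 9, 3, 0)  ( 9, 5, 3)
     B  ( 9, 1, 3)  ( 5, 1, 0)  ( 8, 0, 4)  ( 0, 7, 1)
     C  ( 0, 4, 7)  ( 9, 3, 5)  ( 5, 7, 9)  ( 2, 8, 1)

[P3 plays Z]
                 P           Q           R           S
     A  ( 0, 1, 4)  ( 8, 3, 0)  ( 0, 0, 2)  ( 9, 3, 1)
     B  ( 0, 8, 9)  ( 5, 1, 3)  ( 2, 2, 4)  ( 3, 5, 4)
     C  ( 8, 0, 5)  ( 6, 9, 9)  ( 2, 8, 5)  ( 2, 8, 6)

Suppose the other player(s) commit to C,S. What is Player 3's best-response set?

u_3(X vs C,S) = 2
u_3(Y vs C,S) = 1
u_3(Z vs C,S) = 6
max payoff 6 at {Z}

P3 best: {Z}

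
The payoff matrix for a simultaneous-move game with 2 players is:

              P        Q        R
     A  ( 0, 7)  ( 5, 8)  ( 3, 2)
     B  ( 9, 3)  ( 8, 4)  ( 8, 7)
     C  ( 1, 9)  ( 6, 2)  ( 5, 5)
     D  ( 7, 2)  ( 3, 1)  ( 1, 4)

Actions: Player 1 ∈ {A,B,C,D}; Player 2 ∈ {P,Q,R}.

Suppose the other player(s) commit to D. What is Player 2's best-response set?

argmax u_2 = {R}

u_2(P vs D) = 2
u_2(Q vs D) = 1
u_2(R vs D) = 4
max payoff 4 at {R}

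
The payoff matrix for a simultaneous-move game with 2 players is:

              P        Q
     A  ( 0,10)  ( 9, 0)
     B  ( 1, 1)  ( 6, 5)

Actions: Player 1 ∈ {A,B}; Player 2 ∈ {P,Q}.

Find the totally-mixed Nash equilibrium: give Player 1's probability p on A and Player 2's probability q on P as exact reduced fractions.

(p,q) = (2/7, 3/4)

P1 indiff ⇒ q·0+(1-q)·9 = q·1+(1-q)·6 ⇒ q(-1) = (1-q)(-3) ⇒ q = 3/4
P2 indiff ⇒ p·10+(1-p)·1 = p·0+(1-p)·5 ⇒ p(10) = (1-p)(4) ⇒ p = 2/7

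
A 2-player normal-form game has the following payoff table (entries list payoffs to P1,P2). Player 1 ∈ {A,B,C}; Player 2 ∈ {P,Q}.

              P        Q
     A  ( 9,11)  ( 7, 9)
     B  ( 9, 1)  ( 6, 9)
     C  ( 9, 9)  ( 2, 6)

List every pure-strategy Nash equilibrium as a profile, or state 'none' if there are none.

Nash profiles: (A,P), (C,P)

(A,P): NE
(A,Q): not NE [P2→P gives 11>9]
(B,P): not NE [P2→Q gives 9>1]
(B,Q): not NE [P1→A gives 7>6]
(C,P): NE
(C,Q): not NE [P1→A gives 7>2; P2→P gives 9>6]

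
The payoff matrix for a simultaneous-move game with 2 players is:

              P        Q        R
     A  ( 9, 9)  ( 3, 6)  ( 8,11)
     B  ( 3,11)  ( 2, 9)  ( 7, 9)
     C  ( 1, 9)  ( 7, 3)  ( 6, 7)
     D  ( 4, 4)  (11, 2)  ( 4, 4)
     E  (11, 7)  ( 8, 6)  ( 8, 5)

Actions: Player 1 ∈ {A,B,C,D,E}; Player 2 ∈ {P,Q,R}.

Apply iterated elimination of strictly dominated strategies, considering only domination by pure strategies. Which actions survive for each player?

P1 drop B (A beats it: P:9>3 Q:3>2 R:8>7)
P1 drop C (E beats it: P:11>1 Q:8>7 R:8>6)
P2 drop Q (P beats it: A:9>6 D:4>2 E:7>6)
P1 drop D (A beats it: P:9>4 R:8>4)
P1→{A,E} P2→{P,R}

IESDS → P1:{A,E} P2:{P,R}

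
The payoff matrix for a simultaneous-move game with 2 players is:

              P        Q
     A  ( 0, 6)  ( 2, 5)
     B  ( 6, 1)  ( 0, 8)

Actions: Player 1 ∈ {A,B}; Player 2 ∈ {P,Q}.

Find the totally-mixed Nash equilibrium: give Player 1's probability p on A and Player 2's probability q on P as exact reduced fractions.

p=7/8, q=1/4

P1 indiff ⇒ q·0+(1-q)·2 = q·6+(1-q)·0 ⇒ q(-6) = (1-q)(-2) ⇒ q = 1/4
P2 indiff ⇒ p·6+(1-p)·1 = p·5+(1-p)·8 ⇒ p(1) = (1-p)(7) ⇒ p = 7/8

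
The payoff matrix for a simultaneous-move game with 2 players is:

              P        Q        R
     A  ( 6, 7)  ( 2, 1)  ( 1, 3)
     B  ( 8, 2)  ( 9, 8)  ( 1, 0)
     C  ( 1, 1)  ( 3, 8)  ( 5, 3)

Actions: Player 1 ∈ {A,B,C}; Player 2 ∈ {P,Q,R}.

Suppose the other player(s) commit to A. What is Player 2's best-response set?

P2 best: {P}

u_2(P vs A) = 7
u_2(Q vs A) = 1
u_2(R vs A) = 3
max payoff 7 at {P}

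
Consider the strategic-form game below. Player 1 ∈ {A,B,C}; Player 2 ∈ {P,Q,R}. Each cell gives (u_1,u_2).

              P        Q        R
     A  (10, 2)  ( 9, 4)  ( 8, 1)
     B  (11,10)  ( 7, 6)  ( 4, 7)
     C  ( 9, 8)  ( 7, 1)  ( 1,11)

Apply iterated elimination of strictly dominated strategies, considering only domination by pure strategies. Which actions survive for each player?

P1 drop C (A beats it: P:10>9 Q:9>7 R:8>1)
P2 drop R (P beats it: A:2>1 B:10>7)
P1→{A,B} P2→{P,Q}

Remaining: P1:{A,B} P2:{P,Q}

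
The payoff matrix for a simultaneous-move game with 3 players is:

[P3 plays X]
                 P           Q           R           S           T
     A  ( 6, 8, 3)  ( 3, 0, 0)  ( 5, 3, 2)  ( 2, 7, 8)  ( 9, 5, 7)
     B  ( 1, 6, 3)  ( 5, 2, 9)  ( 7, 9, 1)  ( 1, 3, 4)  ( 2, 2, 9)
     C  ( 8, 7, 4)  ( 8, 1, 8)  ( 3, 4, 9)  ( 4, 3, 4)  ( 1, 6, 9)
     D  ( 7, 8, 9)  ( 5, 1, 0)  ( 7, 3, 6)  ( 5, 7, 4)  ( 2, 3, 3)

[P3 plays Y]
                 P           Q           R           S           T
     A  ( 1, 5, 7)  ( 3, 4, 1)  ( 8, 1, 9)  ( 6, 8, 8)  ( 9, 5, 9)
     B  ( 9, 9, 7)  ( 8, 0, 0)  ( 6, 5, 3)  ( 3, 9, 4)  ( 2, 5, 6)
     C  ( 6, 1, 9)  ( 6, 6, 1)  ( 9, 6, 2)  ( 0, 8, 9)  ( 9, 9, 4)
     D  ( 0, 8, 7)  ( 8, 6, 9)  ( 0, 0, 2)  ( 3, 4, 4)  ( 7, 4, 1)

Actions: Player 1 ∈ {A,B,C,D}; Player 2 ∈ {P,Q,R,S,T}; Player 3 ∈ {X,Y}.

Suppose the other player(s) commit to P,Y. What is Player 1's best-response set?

u_1(A vs P,Y) = 1
u_1(B vs P,Y) = 9
u_1(C vs P,Y) = 6
u_1(D vs P,Y) = 0
max payoff 9 at {B}

argmax u_1 = {B}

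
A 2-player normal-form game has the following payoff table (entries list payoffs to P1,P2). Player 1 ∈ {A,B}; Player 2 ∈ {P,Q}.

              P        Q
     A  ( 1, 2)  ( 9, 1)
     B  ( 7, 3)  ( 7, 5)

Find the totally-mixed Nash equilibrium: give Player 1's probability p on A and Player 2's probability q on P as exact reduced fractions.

p=2/3, q=1/4

P1 indiff ⇒ q·1+(1-q)·9 = q·7+(1-q)·7 ⇒ q(-6) = (1-q)(-2) ⇒ q = 1/4
P2 indiff ⇒ p·2+(1-p)·3 = p·1+(1-p)·5 ⇒ p(1) = (1-p)(2) ⇒ p = 2/3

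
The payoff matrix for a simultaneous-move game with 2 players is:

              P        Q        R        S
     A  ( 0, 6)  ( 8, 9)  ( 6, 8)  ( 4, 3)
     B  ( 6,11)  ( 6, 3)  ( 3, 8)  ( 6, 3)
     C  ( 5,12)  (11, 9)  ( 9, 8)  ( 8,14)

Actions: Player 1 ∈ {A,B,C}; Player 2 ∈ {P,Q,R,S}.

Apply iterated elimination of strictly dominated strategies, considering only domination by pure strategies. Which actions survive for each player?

Survivors P1:{B,C} P2:{P,S}

P1 drop A (C beats it: P:5>0 Q:11>8 R:9>6 S:8>4)
P2 drop Q (P beats it: B:11>3 C:12>9)
P2 drop R (P beats it: B:11>8 C:12>8)
P1→{B,C} P2→{P,S}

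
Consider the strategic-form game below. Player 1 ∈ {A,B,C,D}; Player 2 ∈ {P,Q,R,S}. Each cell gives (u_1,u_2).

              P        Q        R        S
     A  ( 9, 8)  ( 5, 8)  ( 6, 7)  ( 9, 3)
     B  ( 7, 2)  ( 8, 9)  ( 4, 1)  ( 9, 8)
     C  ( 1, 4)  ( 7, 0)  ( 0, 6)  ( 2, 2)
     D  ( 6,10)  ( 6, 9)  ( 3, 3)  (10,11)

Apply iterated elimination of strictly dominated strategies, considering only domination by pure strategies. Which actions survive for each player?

Survivors P1:{A,B,D} P2:{P,Q,S}

P1 drop C (B beats it: P:7>1 Q:8>7 R:4>0 S:9>2)
P2 drop R (P beats it: A:8>7 B:2>1 D:10>3)
P1→{A,B,D} P2→{P,Q,S}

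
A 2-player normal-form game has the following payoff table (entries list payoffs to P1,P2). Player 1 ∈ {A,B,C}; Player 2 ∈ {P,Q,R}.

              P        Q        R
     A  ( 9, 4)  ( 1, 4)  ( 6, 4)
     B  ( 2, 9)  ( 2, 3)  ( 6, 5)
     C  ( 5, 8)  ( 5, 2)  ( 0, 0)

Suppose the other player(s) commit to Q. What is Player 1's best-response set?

u_1(A vs Q) = 1
u_1(B vs Q) = 2
u_1(C vs Q) = 5
max payoff 5 at {C}

argmax u_1 = {C}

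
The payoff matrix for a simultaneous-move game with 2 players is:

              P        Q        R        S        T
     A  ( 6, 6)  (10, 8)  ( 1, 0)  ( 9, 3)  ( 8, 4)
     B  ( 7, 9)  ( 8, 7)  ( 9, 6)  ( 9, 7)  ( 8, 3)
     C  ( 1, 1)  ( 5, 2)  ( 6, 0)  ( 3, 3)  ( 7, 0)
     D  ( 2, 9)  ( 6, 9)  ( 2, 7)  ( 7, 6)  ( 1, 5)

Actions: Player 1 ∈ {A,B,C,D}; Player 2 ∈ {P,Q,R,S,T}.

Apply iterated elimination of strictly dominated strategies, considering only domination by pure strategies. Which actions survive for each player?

Remaining: P1:{A,B} P2:{P,Q}

P1 drop C (B beats it: P:7>1 Q:8>5 R:9>6 S:9>3 T:8>7)
P1 drop D (B beats it: P:7>2 Q:8>6 R:9>2 S:9>7 T:8>1)
P2 drop R (P beats it: A:6>0 B:9>6)
P2 drop S (P beats it: A:6>3 B:9>7)
P2 drop T (P beats it: A:6>4 B:9>3)
P1→{A,B} P2→{P,Q}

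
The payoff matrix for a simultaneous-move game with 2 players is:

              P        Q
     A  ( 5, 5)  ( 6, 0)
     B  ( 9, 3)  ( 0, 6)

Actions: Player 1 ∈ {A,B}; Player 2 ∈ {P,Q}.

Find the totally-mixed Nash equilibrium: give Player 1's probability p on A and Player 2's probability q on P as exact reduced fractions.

p=3/8, q=3/5

P1 indiff ⇒ q·5+(1-q)·6 = q·9+(1-q)·0 ⇒ q(-4) = (1-q)(-6) ⇒ q = 3/5
P2 indiff ⇒ p·5+(1-p)·3 = p·0+(1-p)·6 ⇒ p(5) = (1-p)(3) ⇒ p = 3/8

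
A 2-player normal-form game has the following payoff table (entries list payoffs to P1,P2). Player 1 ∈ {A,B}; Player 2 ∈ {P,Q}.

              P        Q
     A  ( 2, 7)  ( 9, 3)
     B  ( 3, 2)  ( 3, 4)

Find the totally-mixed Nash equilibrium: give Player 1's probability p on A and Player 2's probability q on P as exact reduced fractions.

p=1/3, q=6/7

P1 indiff ⇒ q·2+(1-q)·9 = q·3+(1-q)·3 ⇒ q(-1) = (1-q)(-6) ⇒ q = 6/7
P2 indiff ⇒ p·7+(1-p)·2 = p·3+(1-p)·4 ⇒ p(4) = (1-p)(2) ⇒ p = 1/3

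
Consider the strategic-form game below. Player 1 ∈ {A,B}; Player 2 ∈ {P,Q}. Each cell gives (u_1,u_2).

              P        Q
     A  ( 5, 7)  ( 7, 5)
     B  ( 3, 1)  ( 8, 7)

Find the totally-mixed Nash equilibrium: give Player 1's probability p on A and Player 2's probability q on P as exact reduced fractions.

P1 indiff ⇒ q·5+(1-q)·7 = q·3+(1-q)·8 ⇒ q(2) = (1-q)(1) ⇒ q = 1/3
P2 indiff ⇒ p·7+(1-p)·1 = p·5+(1-p)·7 ⇒ p(2) = (1-p)(6) ⇒ p = 3/4

P1 mixes 3/4 on A; P2 mixes 1/3 on P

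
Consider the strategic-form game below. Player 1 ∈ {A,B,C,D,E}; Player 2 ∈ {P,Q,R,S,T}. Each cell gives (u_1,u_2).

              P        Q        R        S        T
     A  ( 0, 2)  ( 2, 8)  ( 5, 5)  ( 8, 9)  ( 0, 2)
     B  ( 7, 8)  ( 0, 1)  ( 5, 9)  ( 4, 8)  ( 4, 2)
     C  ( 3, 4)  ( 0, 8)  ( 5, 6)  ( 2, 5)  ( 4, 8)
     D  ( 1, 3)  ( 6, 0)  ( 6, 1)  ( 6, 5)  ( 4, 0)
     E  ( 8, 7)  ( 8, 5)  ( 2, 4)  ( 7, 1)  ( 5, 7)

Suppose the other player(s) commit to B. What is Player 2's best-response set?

u_2(P vs B) = 8
u_2(Q vs B) = 1
u_2(R vs B) = 9
u_2(S vs B) = 8
u_2(T vs B) = 2
max payoff 9 at {R}

P2 best: {R}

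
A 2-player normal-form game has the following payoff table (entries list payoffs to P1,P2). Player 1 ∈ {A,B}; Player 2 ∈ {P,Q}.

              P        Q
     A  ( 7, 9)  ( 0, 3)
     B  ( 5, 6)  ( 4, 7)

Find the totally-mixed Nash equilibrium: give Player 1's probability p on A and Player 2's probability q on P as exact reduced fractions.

P1 indiff ⇒ q·7+(1-q)·0 = q·5+(1-q)·4 ⇒ q(2) = (1-q)(4) ⇒ q = 2/3
P2 indiff ⇒ p·9+(1-p)·6 = p·3+(1-p)·7 ⇒ p(6) = (1-p)(1) ⇒ p = 1/7

P1 mixes 1/7 on A; P2 mixes 2/3 on P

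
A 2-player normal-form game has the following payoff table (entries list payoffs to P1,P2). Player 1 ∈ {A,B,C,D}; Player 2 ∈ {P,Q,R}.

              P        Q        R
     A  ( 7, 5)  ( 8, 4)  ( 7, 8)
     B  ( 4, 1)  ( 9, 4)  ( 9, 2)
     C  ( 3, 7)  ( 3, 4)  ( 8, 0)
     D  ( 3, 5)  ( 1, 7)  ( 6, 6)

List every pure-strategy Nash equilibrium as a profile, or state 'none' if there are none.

PSNE = {(B,Q)}

(A,P): not NE [P2→R gives 8>5]
(A,Q): not NE [P1→B gives 9>8; P2→R gives 8>4]
(A,R): not NE [P1→B gives 9>7]
(B,P): not NE [P1→A gives 7>4; P2→Q gives 4>1]
(B,Q): NE
(B,R): not NE [P2→Q gives 4>2]
(C,P): not NE [P1→A gives 7>3]
(C,Q): not NE [P1→B gives 9>3; P2→P gives 7>4]
(C,R): not NE [P1→B gives 9>8; P2→P gives 7>0]
(D,P): not NE [P1→A gives 7>3; P2→Q gives 7>5]
(D,Q): not NE [P1→B gives 9>1]
(D,R): not NE [P1→B gives 9>6; P2→Q gives 7>6]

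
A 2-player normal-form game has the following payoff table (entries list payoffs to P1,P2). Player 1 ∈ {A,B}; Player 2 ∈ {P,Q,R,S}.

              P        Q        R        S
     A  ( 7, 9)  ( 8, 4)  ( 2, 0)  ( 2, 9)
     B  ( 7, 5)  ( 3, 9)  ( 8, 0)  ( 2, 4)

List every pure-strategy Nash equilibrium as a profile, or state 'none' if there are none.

(A,P): NE
(A,Q): not NE [P2→S gives 9>4]
(A,R): not NE [P1→B gives 8>2; P2→S gives 9>0]
(A,S): NE
(B,P): not NE [P2→Q gives 9>5]
(B,Q): not NE [P1→A gives 8>3]
(B,R): not NE [P2→Q gives 9>0]
(B,S): not NE [P2→Q gives 9>4]

PSNE = {(A,P), (A,S)}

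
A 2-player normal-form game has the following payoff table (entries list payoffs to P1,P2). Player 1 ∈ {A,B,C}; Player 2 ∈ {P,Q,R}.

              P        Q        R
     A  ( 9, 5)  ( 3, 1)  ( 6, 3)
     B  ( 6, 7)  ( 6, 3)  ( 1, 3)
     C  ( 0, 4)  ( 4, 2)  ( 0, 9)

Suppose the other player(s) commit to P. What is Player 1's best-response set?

P1 best: {A}

u_1(A vs P) = 9
u_1(B vs P) = 6
u_1(C vs P) = 0
max payoff 9 at {A}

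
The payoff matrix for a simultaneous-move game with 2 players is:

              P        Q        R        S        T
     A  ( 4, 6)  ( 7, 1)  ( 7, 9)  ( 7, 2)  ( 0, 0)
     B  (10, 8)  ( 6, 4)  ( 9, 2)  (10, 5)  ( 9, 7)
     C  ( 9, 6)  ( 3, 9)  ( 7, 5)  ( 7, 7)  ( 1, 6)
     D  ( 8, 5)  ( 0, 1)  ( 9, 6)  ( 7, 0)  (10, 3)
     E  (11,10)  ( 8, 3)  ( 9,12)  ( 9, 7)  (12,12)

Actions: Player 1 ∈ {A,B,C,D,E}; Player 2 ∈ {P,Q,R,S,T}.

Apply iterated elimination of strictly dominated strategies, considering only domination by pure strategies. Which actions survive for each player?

IESDS → P1:{B,D,E} P2:{P,R,T}

P1 drop A (E beats it: P:11>4 Q:8>7 R:9>7 S:9>7 T:12>0)
P1 drop C (B beats it: P:10>9 Q:6>3 R:9>7 S:10>7 T:9>1)
P2 drop Q (P beats it: B:8>4 D:5>1 E:10>3)
P2 drop S (P beats it: B:8>5 D:5>0 E:10>7)
P1→{B,D,E} P2→{P,R,T}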